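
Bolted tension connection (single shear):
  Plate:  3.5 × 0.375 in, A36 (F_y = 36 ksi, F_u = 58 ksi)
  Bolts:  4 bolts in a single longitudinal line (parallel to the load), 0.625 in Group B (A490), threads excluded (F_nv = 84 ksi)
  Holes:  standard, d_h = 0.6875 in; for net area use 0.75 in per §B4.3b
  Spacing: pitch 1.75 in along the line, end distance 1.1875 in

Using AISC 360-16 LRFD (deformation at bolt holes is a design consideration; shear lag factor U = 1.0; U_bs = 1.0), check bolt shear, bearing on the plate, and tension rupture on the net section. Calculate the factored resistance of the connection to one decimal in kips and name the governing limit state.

Bolt shear: A_b = π(0.625)²/4 = 0.3068 in². φR_n = 0.75 × 84 × 0.3068 × 4 × 1 = 77.3 kips.
Bearing (0.375 in plate, F_u = 58 ksi): end bolts L_c = 1.1875 − 0.6875/2 = 0.84375, R_n = min(1.2×0.84375×0.375×58, 2.4×0.625×0.375×58) = 22.022 kips/bolt; interior L_c = 1.75 − 0.6875 = 1.0625, R_n = 27.731 kips/bolt. φR_n = 0.75 × (1×22.022 + 3×27.731) = 78.9 kips.
Tension rupture (net): A_n = (3.5 − 1×0.75)×0.375 = 1.0313 in² (U = 1.0, A_e = A_n). φR_n = 0.75 × 58 × 1.0313 = 44.9 kips.
Governing: min(77.3, 78.9, 44.9) = 44.9 kips → net-section rupture.

44.9 kips (net-section rupture governs)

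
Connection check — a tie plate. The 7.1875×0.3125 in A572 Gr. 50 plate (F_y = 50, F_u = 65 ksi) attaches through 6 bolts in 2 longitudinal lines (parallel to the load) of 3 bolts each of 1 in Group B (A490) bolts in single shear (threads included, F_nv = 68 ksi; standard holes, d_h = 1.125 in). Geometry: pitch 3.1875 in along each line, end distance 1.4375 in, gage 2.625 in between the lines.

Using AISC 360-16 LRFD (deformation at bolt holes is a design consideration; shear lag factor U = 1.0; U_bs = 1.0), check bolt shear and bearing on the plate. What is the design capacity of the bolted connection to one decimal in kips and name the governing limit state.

178.2 kips (bearing governs)

Bolt shear: A_b = π(1)²/4 = 0.7854 in². φR_n = 0.75 × 68 × 0.7854 × 6 × 1 = 240.3 kips.
Bearing (0.3125 in plate, F_u = 65 ksi): end bolts L_c = 1.4375 − 1.125/2 = 0.875, R_n = min(1.2×0.875×0.3125×65, 2.4×1×0.3125×65) = 21.328 kips/bolt; interior L_c = 3.1875 − 1.125 = 2.0625, R_n = 48.75 kips/bolt. φR_n = 0.75 × (2×21.328 + 4×48.75) = 178.2 kips.
Governing: min(240.3, 178.2) = 178.2 kips → bearing.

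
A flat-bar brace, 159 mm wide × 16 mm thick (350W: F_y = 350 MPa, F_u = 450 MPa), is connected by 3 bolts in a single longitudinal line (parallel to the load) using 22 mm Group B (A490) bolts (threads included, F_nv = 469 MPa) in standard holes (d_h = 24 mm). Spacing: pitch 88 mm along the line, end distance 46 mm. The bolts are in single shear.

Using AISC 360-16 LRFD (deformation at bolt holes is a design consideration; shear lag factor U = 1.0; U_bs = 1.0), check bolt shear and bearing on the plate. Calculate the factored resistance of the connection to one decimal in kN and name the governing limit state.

Bolt shear: A_b = π(22)²/4 = 380.13 mm². φR_n = 0.75 × 469 × 380.13 × 3 × 1 = 401.1 kN.
Bearing (16 mm plate, F_u = 450 MPa): end bolts L_c = 46 − 24/2 = 34, R_n = min(1.2×34×16×450, 2.4×22×16×450) = 293.76 kN/bolt; interior L_c = 88 − 24 = 64, R_n = 380.16 kN/bolt. φR_n = 0.75 × (1×293.76 + 2×380.16) = 790.6 kN.
Governing: min(401.1, 790.6) = 401.1 kN → bolt shear.

401.1 kN (bolt shear governs)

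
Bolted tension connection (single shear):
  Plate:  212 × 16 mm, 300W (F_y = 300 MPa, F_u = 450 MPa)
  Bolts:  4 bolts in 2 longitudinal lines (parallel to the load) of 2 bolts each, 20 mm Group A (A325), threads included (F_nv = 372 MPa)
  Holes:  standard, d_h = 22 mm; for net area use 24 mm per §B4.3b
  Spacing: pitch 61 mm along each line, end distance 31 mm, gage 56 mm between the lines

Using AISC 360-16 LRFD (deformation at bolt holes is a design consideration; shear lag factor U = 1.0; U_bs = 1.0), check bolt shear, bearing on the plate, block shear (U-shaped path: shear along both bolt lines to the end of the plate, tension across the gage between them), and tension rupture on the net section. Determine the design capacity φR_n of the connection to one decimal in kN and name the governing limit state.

Bolt shear: A_b = π(20)²/4 = 314.16 mm². φR_n = 0.75 × 372 × 314.16 × 4 × 1 = 350.6 kN.
Bearing (16 mm plate, F_u = 450 MPa): end bolts L_c = 31 − 22/2 = 20, R_n = min(1.2×20×16×450, 2.4×20×16×450) = 172.8 kN/bolt; interior L_c = 61 − 22 = 39, R_n = 336.96 kN/bolt. φR_n = 0.75 × (2×172.8 + 2×336.96) = 764.6 kN.
Block shear: shear path 2×[31+1×61] = 2×92 mm, A_gv = 2944, A_nv = 2×(92 − 1.5×24)×16 = 1792 mm²; tension across gage: (56 − 1×24)×16 = 512 mm². R_n = min(0.6×450×1792, 0.6×300×2944) + 1.0×450×512 = min(483.84, 529.92) + 230.4 = 714.24 kN. φR_n = 0.75 × 714.24 = 535.7 kN.
Tension rupture (net): A_n = (212 − 2×24)×16 = 2624 mm² (U = 1.0, A_e = A_n). φR_n = 0.75 × 450 × 2624 = 885.6 kN.
Governing: min(350.6, 764.6, 535.7, 885.6) = 350.6 kN → bolt shear.

350.6 kN (bolt shear governs)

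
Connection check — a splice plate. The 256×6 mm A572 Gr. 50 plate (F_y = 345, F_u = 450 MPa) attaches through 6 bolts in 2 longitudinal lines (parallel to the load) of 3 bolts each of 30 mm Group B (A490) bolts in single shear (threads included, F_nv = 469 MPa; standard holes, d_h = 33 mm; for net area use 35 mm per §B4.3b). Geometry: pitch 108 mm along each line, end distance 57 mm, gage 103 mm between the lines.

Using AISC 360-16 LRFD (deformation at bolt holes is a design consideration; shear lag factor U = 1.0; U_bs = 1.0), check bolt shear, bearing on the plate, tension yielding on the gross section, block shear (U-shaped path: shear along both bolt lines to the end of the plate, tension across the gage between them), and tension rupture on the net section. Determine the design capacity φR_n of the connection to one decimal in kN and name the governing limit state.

376.7 kN (net-section rupture governs)

Bolt shear: A_b = π(30)²/4 = 706.86 mm². φR_n = 0.75 × 469 × 706.86 × 6 × 1 = 1491.8 kN.
Bearing (6 mm plate, F_u = 450 MPa): end bolts L_c = 57 − 33/2 = 40.5, R_n = min(1.2×40.5×6×450, 2.4×30×6×450) = 131.22 kN/bolt; interior L_c = 108 − 33 = 75, R_n = 194.4 kN/bolt. φR_n = 0.75 × (2×131.22 + 4×194.4) = 780.0 kN.
Tension yield (gross): A_g = 256×6 = 1536 mm². φR_n = 0.90 × 345 × 1536 = 476.9 kN.
Block shear: shear path 2×[57+2×108] = 2×273 mm, A_gv = 3276, A_nv = 2×(273 − 2.5×35)×6 = 2226 mm²; tension across gage: (103 − 1×35)×6 = 408 mm². R_n = min(0.6×450×2226, 0.6×345×3276) + 1.0×450×408 = min(601.02, 678.13) + 183.6 = 784.62 kN. φR_n = 0.75 × 784.62 = 588.5 kN.
Tension rupture (net): A_n = (256 − 2×35)×6 = 1116 mm² (U = 1.0, A_e = A_n). φR_n = 0.75 × 450 × 1116 = 376.7 kN.
Governing: min(1491.8, 780.0, 476.9, 588.5, 376.7) = 376.7 kN → net-section rupture.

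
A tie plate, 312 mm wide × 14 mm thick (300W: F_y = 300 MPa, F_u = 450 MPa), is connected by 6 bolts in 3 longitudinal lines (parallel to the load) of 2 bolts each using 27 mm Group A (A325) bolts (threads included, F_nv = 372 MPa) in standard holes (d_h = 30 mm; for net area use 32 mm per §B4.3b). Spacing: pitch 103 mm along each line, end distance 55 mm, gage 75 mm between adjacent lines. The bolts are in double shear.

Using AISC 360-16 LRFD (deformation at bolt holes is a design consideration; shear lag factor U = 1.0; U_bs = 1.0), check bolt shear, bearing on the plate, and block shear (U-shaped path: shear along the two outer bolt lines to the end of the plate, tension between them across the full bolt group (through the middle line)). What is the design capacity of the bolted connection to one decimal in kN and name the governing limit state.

1003.6 kN (block shear governs)

Bolt shear: A_b = π(27)²/4 = 572.56 mm². φR_n = 0.75 × 372 × 572.56 × 6 × 2 = 1916.9 kN.
Bearing (14 mm plate, F_u = 450 MPa): end bolts L_c = 55 − 30/2 = 40, R_n = min(1.2×40×14×450, 2.4×27×14×450) = 302.4 kN/bolt; interior L_c = 103 − 30 = 73, R_n = 408.24 kN/bolt. φR_n = 0.75 × (3×302.4 + 3×408.24) = 1598.9 kN.
Block shear: shear path 2×[55+1×103] = 2×158 mm, A_gv = 4424, A_nv = 2×(158 − 1.5×32)×14 = 3080 mm²; tension across gage: (150 − 2×32)×14 = 1204 mm². R_n = min(0.6×450×3080, 0.6×300×4424) + 1.0×450×1204 = min(831.6, 796.32) + 541.8 = 1338.1 kN. φR_n = 0.75 × 1338.1 = 1003.6 kN.
Governing: min(1916.9, 1598.9, 1003.6) = 1003.6 kN → block shear.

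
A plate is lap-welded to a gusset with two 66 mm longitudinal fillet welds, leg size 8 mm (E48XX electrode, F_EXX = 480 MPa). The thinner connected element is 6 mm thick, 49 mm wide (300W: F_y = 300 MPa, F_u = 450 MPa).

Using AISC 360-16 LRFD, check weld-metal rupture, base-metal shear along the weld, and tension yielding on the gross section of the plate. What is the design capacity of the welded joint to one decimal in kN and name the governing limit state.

Weld metal: throat = 0.707×8 = 5.656 mm, L = 2×66 = 132 mm. φR_n = 0.75 × 0.6 × 480 × 5.656 × 132 = 161.3 kN.
Base metal shear (6 mm plate): yield φR_n = 1.0×0.6×300×6×132 = 142.6 kN; rupture φR_n = 0.75×0.6×450×6×132 = 160.4 kN; take 142.6 kN (yield).
Tension yield (gross): A_g = 49×6 = 294 mm². φR_n = 0.90 × 300 × 294 = 79.4 kN.
Governing: min(161.3, 142.6, 79.4) = 79.4 kN → gross-section yield.

79.4 kN (gross-section yield governs)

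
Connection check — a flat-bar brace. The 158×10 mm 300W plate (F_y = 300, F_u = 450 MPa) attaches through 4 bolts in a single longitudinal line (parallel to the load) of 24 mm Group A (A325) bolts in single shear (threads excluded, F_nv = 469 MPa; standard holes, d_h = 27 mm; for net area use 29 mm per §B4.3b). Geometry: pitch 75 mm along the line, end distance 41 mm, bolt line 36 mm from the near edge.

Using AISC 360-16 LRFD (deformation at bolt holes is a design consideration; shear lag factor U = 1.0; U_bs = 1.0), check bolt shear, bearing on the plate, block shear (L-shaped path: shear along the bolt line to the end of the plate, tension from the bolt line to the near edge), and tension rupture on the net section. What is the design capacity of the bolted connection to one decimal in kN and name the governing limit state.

405.7 kN (block shear governs)

Bolt shear: A_b = π(24)²/4 = 452.39 mm². φR_n = 0.75 × 469 × 452.39 × 4 × 1 = 636.5 kN.
Bearing (10 mm plate, F_u = 450 MPa): end bolts L_c = 41 − 27/2 = 27.5, R_n = min(1.2×27.5×10×450, 2.4×24×10×450) = 148.5 kN/bolt; interior L_c = 75 − 27 = 48, R_n = 259.2 kN/bolt. φR_n = 0.75 × (1×148.5 + 3×259.2) = 694.6 kN.
Block shear: shear path 1×[41+3×75] = 1×266 mm, A_gv = 2660, A_nv = 1×(266 − 3.5×29)×10 = 1645 mm²; tension to near edge: (36 − 0.5×29)×10 = 215 mm². R_n = min(0.6×450×1645, 0.6×300×2660) + 1.0×450×215 = min(444.15, 478.8) + 96.75 = 540.9 kN. φR_n = 0.75 × 540.9 = 405.7 kN.
Tension rupture (net): A_n = (158 − 1×29)×10 = 1290 mm² (U = 1.0, A_e = A_n). φR_n = 0.75 × 450 × 1290 = 435.4 kN.
Governing: min(636.5, 694.6, 405.7, 435.4) = 405.7 kN → block shear.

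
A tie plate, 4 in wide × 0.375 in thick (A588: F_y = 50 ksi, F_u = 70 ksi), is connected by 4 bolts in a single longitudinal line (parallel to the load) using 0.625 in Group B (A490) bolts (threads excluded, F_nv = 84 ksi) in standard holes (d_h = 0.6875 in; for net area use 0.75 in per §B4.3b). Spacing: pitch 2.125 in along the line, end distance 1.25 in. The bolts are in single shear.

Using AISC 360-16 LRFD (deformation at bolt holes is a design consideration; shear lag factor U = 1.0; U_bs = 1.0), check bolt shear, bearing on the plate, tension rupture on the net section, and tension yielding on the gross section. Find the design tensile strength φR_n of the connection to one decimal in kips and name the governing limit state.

Bolt shear: A_b = π(0.625)²/4 = 0.3068 in². φR_n = 0.75 × 84 × 0.3068 × 4 × 1 = 77.3 kips.
Bearing (0.375 in plate, F_u = 70 ksi): end bolts L_c = 1.25 − 0.6875/2 = 0.90625, R_n = min(1.2×0.90625×0.375×70, 2.4×0.625×0.375×70) = 28.547 kips/bolt; interior L_c = 2.125 − 0.6875 = 1.4375, R_n = 39.375 kips/bolt. φR_n = 0.75 × (1×28.547 + 3×39.375) = 110.0 kips.
Tension rupture (net): A_n = (4 − 1×0.75)×0.375 = 1.2188 in² (U = 1.0, A_e = A_n). φR_n = 0.75 × 70 × 1.2188 = 64.0 kips.
Tension yield (gross): A_g = 4×0.375 = 1.5 in². φR_n = 0.90 × 50 × 1.5 = 67.5 kips.
Governing: min(77.3, 110.0, 64.0, 67.5) = 64.0 kips → net-section rupture.

64.0 kips (net-section rupture governs)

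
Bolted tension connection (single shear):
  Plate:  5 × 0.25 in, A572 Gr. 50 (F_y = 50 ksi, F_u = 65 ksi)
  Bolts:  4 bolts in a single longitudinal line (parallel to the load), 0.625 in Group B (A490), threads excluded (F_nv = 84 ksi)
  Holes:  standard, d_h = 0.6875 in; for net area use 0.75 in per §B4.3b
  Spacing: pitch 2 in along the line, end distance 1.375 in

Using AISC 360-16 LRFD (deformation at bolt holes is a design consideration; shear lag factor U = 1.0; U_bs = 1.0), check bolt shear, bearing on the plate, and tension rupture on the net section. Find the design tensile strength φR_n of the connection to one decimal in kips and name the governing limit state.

51.8 kips (net-section rupture governs)

Bolt shear: A_b = π(0.625)²/4 = 0.3068 in². φR_n = 0.75 × 84 × 0.3068 × 4 × 1 = 77.3 kips.
Bearing (0.25 in plate, F_u = 65 ksi): end bolts L_c = 1.375 − 0.6875/2 = 1.03125, R_n = min(1.2×1.03125×0.25×65, 2.4×0.625×0.25×65) = 20.109 kips/bolt; interior L_c = 2 − 0.6875 = 1.3125, R_n = 24.375 kips/bolt. φR_n = 0.75 × (1×20.109 + 3×24.375) = 69.9 kips.
Tension rupture (net): A_n = (5 − 1×0.75)×0.25 = 1.0625 in² (U = 1.0, A_e = A_n). φR_n = 0.75 × 65 × 1.0625 = 51.8 kips.
Governing: min(77.3, 69.9, 51.8) = 51.8 kips → net-section rupture.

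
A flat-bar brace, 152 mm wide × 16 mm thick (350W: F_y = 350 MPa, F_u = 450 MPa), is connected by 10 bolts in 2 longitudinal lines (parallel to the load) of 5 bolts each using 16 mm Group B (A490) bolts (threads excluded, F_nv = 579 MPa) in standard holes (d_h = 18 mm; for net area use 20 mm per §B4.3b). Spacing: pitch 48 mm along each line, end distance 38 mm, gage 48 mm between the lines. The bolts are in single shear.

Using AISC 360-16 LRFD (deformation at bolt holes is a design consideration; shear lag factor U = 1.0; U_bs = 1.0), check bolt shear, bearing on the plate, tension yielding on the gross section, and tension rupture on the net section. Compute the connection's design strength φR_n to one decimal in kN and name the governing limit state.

Bolt shear: A_b = π(16)²/4 = 201.06 mm². φR_n = 0.75 × 579 × 201.06 × 10 × 1 = 873.1 kN.
Bearing (16 mm plate, F_u = 450 MPa): end bolts L_c = 38 − 18/2 = 29, R_n = min(1.2×29×16×450, 2.4×16×16×450) = 250.56 kN/bolt; interior L_c = 48 − 18 = 30, R_n = 259.2 kN/bolt. φR_n = 0.75 × (2×250.56 + 8×259.2) = 1931.0 kN.
Tension yield (gross): A_g = 152×16 = 2432 mm². φR_n = 0.90 × 350 × 2432 = 766.1 kN.
Tension rupture (net): A_n = (152 − 2×20)×16 = 1792 mm² (U = 1.0, A_e = A_n). φR_n = 0.75 × 450 × 1792 = 604.8 kN.
Governing: min(873.1, 1931.0, 766.1, 604.8) = 604.8 kN → net-section rupture.

604.8 kN (net-section rupture governs)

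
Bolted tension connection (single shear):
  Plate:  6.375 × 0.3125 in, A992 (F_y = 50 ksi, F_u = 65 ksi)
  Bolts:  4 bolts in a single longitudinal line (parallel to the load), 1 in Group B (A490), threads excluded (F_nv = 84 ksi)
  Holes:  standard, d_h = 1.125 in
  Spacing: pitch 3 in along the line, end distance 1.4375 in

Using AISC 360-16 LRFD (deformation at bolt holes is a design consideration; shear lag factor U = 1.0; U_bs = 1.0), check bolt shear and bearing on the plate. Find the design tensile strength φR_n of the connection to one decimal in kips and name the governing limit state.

Bolt shear: A_b = π(1)²/4 = 0.7854 in². φR_n = 0.75 × 84 × 0.7854 × 4 × 1 = 197.9 kips.
Bearing (0.3125 in plate, F_u = 65 ksi): end bolts L_c = 1.4375 − 1.125/2 = 0.875, R_n = min(1.2×0.875×0.3125×65, 2.4×1×0.3125×65) = 21.328 kips/bolt; interior L_c = 3 − 1.125 = 1.875, R_n = 45.703 kips/bolt. φR_n = 0.75 × (1×21.328 + 3×45.703) = 118.8 kips.
Governing: min(197.9, 118.8) = 118.8 kips → bearing.

118.8 kips (bearing governs)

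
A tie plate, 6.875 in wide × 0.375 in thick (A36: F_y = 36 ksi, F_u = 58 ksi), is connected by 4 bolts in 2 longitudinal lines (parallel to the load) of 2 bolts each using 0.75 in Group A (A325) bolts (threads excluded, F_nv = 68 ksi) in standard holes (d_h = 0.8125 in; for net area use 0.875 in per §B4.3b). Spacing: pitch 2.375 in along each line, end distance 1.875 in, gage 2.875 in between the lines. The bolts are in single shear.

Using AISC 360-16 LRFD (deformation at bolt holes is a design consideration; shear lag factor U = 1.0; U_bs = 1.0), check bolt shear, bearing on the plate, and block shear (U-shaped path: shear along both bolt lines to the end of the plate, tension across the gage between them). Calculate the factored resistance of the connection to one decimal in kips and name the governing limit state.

84.3 kips (block shear governs)

Bolt shear: A_b = π(0.75)²/4 = 0.44179 in². φR_n = 0.75 × 68 × 0.44179 × 4 × 1 = 90.1 kips.
Bearing (0.375 in plate, F_u = 58 ksi): end bolts L_c = 1.875 − 0.8125/2 = 1.46875, R_n = min(1.2×1.46875×0.375×58, 2.4×0.75×0.375×58) = 38.334 kips/bolt; interior L_c = 2.375 − 0.8125 = 1.5625, R_n = 39.15 kips/bolt. φR_n = 0.75 × (2×38.334 + 2×39.15) = 116.2 kips.
Block shear: shear path 2×[1.875+1×2.375] = 2×4.25 in, A_gv = 3.1875, A_nv = 2×(4.25 − 1.5×0.875)×0.375 = 2.2031 in²; tension across gage: (2.875 − 1×0.875)×0.375 = 0.75 in². R_n = min(0.6×58×2.2031, 0.6×36×3.1875) + 1.0×58×0.75 = min(76.668, 68.85) + 43.5 = 112.35 kips. φR_n = 0.75 × 112.35 = 84.3 kips.
Governing: min(90.1, 116.2, 84.3) = 84.3 kips → block shear.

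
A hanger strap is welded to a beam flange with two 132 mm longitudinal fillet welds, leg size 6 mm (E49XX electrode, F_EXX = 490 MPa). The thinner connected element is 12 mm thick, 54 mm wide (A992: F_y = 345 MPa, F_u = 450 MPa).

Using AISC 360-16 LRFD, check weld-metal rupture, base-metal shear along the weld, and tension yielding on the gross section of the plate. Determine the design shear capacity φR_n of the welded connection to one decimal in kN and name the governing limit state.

201.2 kN (gross-section yield governs)

Weld metal: throat = 0.707×6 = 4.242 mm, L = 2×132 = 264 mm. φR_n = 0.75 × 0.6 × 490 × 4.242 × 264 = 246.9 kN.
Base metal shear (12 mm plate): yield φR_n = 1.0×0.6×345×12×264 = 655.8 kN; rupture φR_n = 0.75×0.6×450×12×264 = 641.5 kN; take 641.5 kN (rupture).
Tension yield (gross): A_g = 54×12 = 648 mm². φR_n = 0.90 × 345 × 648 = 201.2 kN.
Governing: min(246.9, 641.5, 201.2) = 201.2 kN → gross-section yield.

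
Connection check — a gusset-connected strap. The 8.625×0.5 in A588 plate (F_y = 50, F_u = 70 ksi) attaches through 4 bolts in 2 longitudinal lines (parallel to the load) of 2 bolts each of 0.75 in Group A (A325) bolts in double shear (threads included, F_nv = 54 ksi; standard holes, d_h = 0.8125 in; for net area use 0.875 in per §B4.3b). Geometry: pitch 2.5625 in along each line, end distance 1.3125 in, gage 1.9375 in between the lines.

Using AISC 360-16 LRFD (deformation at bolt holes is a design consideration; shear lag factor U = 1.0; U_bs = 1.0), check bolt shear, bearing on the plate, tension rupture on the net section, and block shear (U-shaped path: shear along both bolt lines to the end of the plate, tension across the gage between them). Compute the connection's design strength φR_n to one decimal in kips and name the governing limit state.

108.6 kips (block shear governs)

Bolt shear: A_b = π(0.75)²/4 = 0.44179 in². φR_n = 0.75 × 54 × 0.44179 × 4 × 2 = 143.1 kips.
Bearing (0.5 in plate, F_u = 70 ksi): end bolts L_c = 1.3125 − 0.8125/2 = 0.90625, R_n = min(1.2×0.90625×0.5×70, 2.4×0.75×0.5×70) = 38.063 kips/bolt; interior L_c = 2.5625 − 0.8125 = 1.75, R_n = 63 kips/bolt. φR_n = 0.75 × (2×38.063 + 2×63) = 151.6 kips.
Tension rupture (net): A_n = (8.625 − 2×0.875)×0.5 = 3.4375 in² (U = 1.0, A_e = A_n). φR_n = 0.75 × 70 × 3.4375 = 180.5 kips.
Block shear: shear path 2×[1.3125+1×2.5625] = 2×3.875 in, A_gv = 3.875, A_nv = 2×(3.875 − 1.5×0.875)×0.5 = 2.5625 in²; tension across gage: (1.9375 − 1×0.875)×0.5 = 0.53125 in². R_n = min(0.6×70×2.5625, 0.6×50×3.875) + 1.0×70×0.53125 = min(107.63, 116.25) + 37.188 = 144.82 kips. φR_n = 0.75 × 144.82 = 108.6 kips.
Governing: min(143.1, 151.6, 180.5, 108.6) = 108.6 kips → block shear.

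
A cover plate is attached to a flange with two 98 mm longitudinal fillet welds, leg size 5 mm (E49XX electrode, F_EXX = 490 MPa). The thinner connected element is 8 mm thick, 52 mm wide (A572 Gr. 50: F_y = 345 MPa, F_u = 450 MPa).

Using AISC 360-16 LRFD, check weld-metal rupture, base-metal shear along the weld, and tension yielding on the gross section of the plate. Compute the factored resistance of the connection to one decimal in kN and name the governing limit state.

Weld metal: throat = 0.707×5 = 3.535 mm, L = 2×98 = 196 mm. φR_n = 0.75 × 0.6 × 490 × 3.535 × 196 = 152.8 kN.
Base metal shear (8 mm plate): yield φR_n = 1.0×0.6×345×8×196 = 324.6 kN; rupture φR_n = 0.75×0.6×450×8×196 = 317.5 kN; take 317.5 kN (rupture).
Tension yield (gross): A_g = 52×8 = 416 mm². φR_n = 0.90 × 345 × 416 = 129.2 kN.
Governing: min(152.8, 317.5, 129.2) = 129.2 kN → gross-section yield.

129.2 kN (gross-section yield governs)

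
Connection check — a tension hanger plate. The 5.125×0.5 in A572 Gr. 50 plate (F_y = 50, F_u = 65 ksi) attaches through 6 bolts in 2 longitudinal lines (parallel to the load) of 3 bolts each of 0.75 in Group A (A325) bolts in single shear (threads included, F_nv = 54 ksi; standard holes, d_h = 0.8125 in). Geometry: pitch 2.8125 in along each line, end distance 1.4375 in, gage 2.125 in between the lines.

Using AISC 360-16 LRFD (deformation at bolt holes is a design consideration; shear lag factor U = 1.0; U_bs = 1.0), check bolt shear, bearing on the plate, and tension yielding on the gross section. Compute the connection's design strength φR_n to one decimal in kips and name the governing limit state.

Bolt shear: A_b = π(0.75)²/4 = 0.44179 in². φR_n = 0.75 × 54 × 0.44179 × 6 × 1 = 107.4 kips.
Bearing (0.5 in plate, F_u = 65 ksi): end bolts L_c = 1.4375 − 0.8125/2 = 1.03125, R_n = min(1.2×1.03125×0.5×65, 2.4×0.75×0.5×65) = 40.219 kips/bolt; interior L_c = 2.8125 − 0.8125 = 2, R_n = 58.5 kips/bolt. φR_n = 0.75 × (2×40.219 + 4×58.5) = 235.8 kips.
Tension yield (gross): A_g = 5.125×0.5 = 2.5625 in². φR_n = 0.90 × 50 × 2.5625 = 115.3 kips.
Governing: min(107.4, 235.8, 115.3) = 107.4 kips → bolt shear.

107.4 kips (bolt shear governs)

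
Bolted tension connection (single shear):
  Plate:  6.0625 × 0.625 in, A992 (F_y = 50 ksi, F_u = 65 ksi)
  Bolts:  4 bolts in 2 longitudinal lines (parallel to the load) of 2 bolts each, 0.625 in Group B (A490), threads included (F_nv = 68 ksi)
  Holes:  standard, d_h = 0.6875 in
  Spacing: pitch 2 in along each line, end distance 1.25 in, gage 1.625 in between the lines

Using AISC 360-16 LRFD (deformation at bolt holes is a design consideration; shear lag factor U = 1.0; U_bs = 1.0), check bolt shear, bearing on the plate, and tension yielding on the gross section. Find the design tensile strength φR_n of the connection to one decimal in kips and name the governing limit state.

62.6 kips (bolt shear governs)

Bolt shear: A_b = π(0.625)²/4 = 0.3068 in². φR_n = 0.75 × 68 × 0.3068 × 4 × 1 = 62.6 kips.
Bearing (0.625 in plate, F_u = 65 ksi): end bolts L_c = 1.25 − 0.6875/2 = 0.90625, R_n = min(1.2×0.90625×0.625×65, 2.4×0.625×0.625×65) = 44.18 kips/bolt; interior L_c = 2 − 0.6875 = 1.3125, R_n = 60.938 kips/bolt. φR_n = 0.75 × (2×44.18 + 2×60.938) = 157.7 kips.
Tension yield (gross): A_g = 6.0625×0.625 = 3.7891 in². φR_n = 0.90 × 50 × 3.7891 = 170.5 kips.
Governing: min(62.6, 157.7, 170.5) = 62.6 kips → bolt shear.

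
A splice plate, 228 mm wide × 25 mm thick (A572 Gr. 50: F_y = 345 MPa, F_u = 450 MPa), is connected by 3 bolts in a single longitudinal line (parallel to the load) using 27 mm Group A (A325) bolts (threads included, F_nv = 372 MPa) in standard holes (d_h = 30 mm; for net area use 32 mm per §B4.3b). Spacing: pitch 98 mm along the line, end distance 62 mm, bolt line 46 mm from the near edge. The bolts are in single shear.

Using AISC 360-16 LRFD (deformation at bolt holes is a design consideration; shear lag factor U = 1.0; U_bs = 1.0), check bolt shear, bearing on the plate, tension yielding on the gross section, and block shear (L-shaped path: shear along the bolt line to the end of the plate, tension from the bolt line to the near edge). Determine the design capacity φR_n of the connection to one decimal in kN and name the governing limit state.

479.2 kN (bolt shear governs)

Bolt shear: A_b = π(27)²/4 = 572.56 mm². φR_n = 0.75 × 372 × 572.56 × 3 × 1 = 479.2 kN.
Bearing (25 mm plate, F_u = 450 MPa): end bolts L_c = 62 − 30/2 = 47, R_n = min(1.2×47×25×450, 2.4×27×25×450) = 634.5 kN/bolt; interior L_c = 98 − 30 = 68, R_n = 729 kN/bolt. φR_n = 0.75 × (1×634.5 + 2×729) = 1569.4 kN.
Tension yield (gross): A_g = 228×25 = 5700 mm². φR_n = 0.90 × 345 × 5700 = 1769.9 kN.
Block shear: shear path 1×[62+2×98] = 1×258 mm, A_gv = 6450, A_nv = 1×(258 − 2.5×32)×25 = 4450 mm²; tension to near edge: (46 − 0.5×32)×25 = 750 mm². R_n = min(0.6×450×4450, 0.6×345×6450) + 1.0×450×750 = min(1201.5, 1335.2) + 337.5 = 1539 kN. φR_n = 0.75 × 1539 = 1154.3 kN.
Governing: min(479.2, 1569.4, 1769.9, 1154.3) = 479.2 kN → bolt shear.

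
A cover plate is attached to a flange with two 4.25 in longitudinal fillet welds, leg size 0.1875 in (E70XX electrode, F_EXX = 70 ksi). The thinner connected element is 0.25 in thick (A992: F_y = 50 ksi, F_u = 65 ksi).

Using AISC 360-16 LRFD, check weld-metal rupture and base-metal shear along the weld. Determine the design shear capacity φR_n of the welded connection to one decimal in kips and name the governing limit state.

35.5 kips (weld metal governs)

Weld metal: throat = 0.707×0.1875 = 0.13256 in, L = 2×4.25 = 8.5 in. φR_n = 0.75 × 0.6 × 70 × 0.13256 × 8.5 = 35.5 kips.
Base metal shear (0.25 in plate): yield φR_n = 1.0×0.6×50×0.25×8.5 = 63.8 kips; rupture φR_n = 0.75×0.6×65×0.25×8.5 = 62.2 kips; take 62.2 kips (rupture).
Governing: min(35.5, 62.2) = 35.5 kips → weld metal.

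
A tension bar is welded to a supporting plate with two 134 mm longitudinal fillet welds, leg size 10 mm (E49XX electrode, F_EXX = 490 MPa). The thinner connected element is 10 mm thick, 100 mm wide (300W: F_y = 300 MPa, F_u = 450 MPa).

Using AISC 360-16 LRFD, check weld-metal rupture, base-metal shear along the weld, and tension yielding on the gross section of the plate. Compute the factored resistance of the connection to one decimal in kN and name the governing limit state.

270.0 kN (gross-section yield governs)

Weld metal: throat = 0.707×10 = 7.07 mm, L = 2×134 = 268 mm. φR_n = 0.75 × 0.6 × 490 × 7.07 × 268 = 417.8 kN.
Base metal shear (10 mm plate): yield φR_n = 1.0×0.6×300×10×268 = 482.4 kN; rupture φR_n = 0.75×0.6×450×10×268 = 542.7 kN; take 482.4 kN (yield).
Tension yield (gross): A_g = 100×10 = 1000 mm². φR_n = 0.90 × 300 × 1000 = 270.0 kN.
Governing: min(417.8, 482.4, 270.0) = 270.0 kN → gross-section yield.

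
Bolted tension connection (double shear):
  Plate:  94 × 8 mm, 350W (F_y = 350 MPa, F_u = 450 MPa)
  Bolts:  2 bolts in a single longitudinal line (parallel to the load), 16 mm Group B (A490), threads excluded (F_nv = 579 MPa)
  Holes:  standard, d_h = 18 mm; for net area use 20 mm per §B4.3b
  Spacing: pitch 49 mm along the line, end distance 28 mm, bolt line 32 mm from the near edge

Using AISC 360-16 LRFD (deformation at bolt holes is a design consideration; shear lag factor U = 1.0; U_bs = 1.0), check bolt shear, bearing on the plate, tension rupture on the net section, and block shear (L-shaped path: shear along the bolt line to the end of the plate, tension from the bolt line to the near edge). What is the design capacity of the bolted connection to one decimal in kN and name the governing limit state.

Bolt shear: A_b = π(16)²/4 = 201.06 mm². φR_n = 0.75 × 579 × 201.06 × 2 × 2 = 349.2 kN.
Bearing (8 mm plate, F_u = 450 MPa): end bolts L_c = 28 − 18/2 = 19, R_n = min(1.2×19×8×450, 2.4×16×8×450) = 82.08 kN/bolt; interior L_c = 49 − 18 = 31, R_n = 133.92 kN/bolt. φR_n = 0.75 × (1×82.08 + 1×133.92) = 162.0 kN.
Tension rupture (net): A_n = (94 − 1×20)×8 = 592 mm² (U = 1.0, A_e = A_n). φR_n = 0.75 × 450 × 592 = 199.8 kN.
Block shear: shear path 1×[28+1×49] = 1×77 mm, A_gv = 616, A_nv = 1×(77 − 1.5×20)×8 = 376 mm²; tension to near edge: (32 − 0.5×20)×8 = 176 mm². R_n = min(0.6×450×376, 0.6×350×616) + 1.0×450×176 = min(101.52, 129.36) + 79.2 = 180.72 kN. φR_n = 0.75 × 180.72 = 135.5 kN.
Governing: min(349.2, 162.0, 199.8, 135.5) = 135.5 kN → block shear.

135.5 kN (block shear governs)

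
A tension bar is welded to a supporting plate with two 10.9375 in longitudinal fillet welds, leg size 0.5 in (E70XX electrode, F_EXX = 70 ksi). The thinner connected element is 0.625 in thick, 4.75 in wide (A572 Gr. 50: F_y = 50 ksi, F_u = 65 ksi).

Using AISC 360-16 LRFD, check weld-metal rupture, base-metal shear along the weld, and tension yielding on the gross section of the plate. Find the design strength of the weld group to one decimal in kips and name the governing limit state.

133.6 kips (gross-section yield governs)

Weld metal: throat = 0.707×0.5 = 0.3535 in, L = 2×10.9375 = 21.875 in. φR_n = 0.75 × 0.6 × 70 × 0.3535 × 21.875 = 243.6 kips.
Base metal shear (0.625 in plate): yield φR_n = 1.0×0.6×50×0.625×21.875 = 410.2 kips; rupture φR_n = 0.75×0.6×65×0.625×21.875 = 399.9 kips; take 399.9 kips (rupture).
Tension yield (gross): A_g = 4.75×0.625 = 2.9688 in². φR_n = 0.90 × 50 × 2.9688 = 133.6 kips.
Governing: min(243.6, 399.9, 133.6) = 133.6 kips → gross-section yield.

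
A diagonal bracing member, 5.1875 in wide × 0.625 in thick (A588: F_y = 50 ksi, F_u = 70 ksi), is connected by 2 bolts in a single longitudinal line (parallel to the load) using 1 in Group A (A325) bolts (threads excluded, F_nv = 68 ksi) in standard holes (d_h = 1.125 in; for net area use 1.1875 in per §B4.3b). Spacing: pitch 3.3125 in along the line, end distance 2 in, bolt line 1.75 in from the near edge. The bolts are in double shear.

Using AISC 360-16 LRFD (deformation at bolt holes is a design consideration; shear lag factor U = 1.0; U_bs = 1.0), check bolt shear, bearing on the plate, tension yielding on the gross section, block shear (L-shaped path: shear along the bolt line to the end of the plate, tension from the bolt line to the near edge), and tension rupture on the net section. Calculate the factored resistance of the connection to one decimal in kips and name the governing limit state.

Bolt shear: A_b = π(1)²/4 = 0.7854 in². φR_n = 0.75 × 68 × 0.7854 × 2 × 2 = 160.2 kips.
Bearing (0.625 in plate, F_u = 70 ksi): end bolts L_c = 2 − 1.125/2 = 1.4375, R_n = min(1.2×1.4375×0.625×70, 2.4×1×0.625×70) = 75.469 kips/bolt; interior L_c = 3.3125 − 1.125 = 2.1875, R_n = 105 kips/bolt. φR_n = 0.75 × (1×75.469 + 1×105) = 135.4 kips.
Tension yield (gross): A_g = 5.1875×0.625 = 3.2422 in². φR_n = 0.90 × 50 × 3.2422 = 145.9 kips.
Block shear: shear path 1×[2+1×3.3125] = 1×5.3125 in, A_gv = 3.3203, A_nv = 1×(5.3125 − 1.5×1.1875)×0.625 = 2.207 in²; tension to near edge: (1.75 − 0.5×1.1875)×0.625 = 0.72266 in². R_n = min(0.6×70×2.207, 0.6×50×3.3203) + 1.0×70×0.72266 = min(92.694, 99.609) + 50.586 = 143.28 kips. φR_n = 0.75 × 143.28 = 107.5 kips.
Tension rupture (net): A_n = (5.1875 − 1×1.1875)×0.625 = 2.5 in² (U = 1.0, A_e = A_n). φR_n = 0.75 × 70 × 2.5 = 131.3 kips.
Governing: min(160.2, 135.4, 145.9, 107.5, 131.3) = 107.5 kips → block shear.

107.5 kips (block shear governs)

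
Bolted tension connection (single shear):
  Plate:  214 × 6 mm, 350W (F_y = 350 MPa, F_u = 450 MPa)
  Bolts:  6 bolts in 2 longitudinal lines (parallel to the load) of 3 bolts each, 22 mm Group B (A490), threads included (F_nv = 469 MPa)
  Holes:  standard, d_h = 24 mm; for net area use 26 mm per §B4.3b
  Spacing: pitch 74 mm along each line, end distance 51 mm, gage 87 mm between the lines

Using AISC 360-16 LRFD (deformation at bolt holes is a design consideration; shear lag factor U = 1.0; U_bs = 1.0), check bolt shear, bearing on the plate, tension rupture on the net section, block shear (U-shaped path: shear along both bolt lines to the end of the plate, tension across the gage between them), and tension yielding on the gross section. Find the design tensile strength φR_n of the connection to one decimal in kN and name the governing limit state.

Bolt shear: A_b = π(22)²/4 = 380.13 mm². φR_n = 0.75 × 469 × 380.13 × 6 × 1 = 802.3 kN.
Bearing (6 mm plate, F_u = 450 MPa): end bolts L_c = 51 − 24/2 = 39, R_n = min(1.2×39×6×450, 2.4×22×6×450) = 126.36 kN/bolt; interior L_c = 74 − 24 = 50, R_n = 142.56 kN/bolt. φR_n = 0.75 × (2×126.36 + 4×142.56) = 617.2 kN.
Tension rupture (net): A_n = (214 − 2×26)×6 = 972 mm² (U = 1.0, A_e = A_n). φR_n = 0.75 × 450 × 972 = 328.1 kN.
Block shear: shear path 2×[51+2×74] = 2×199 mm, A_gv = 2388, A_nv = 2×(199 − 2.5×26)×6 = 1608 mm²; tension across gage: (87 − 1×26)×6 = 366 mm². R_n = min(0.6×450×1608, 0.6×350×2388) + 1.0×450×366 = min(434.16, 501.48) + 164.7 = 598.86 kN. φR_n = 0.75 × 598.86 = 449.1 kN.
Tension yield (gross): A_g = 214×6 = 1284 mm². φR_n = 0.90 × 350 × 1284 = 404.5 kN.
Governing: min(802.3, 617.2, 328.1, 449.1, 404.5) = 328.1 kN → net-section rupture.

328.1 kN (net-section rupture governs)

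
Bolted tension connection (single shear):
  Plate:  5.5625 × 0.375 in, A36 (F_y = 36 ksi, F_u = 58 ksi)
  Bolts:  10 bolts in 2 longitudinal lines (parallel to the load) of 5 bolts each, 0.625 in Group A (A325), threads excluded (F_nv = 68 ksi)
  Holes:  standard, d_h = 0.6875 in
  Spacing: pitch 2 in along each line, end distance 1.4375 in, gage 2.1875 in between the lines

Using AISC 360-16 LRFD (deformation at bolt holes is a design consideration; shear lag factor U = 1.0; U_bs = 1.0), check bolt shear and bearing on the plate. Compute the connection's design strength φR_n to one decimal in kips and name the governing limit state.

156.5 kips (bolt shear governs)

Bolt shear: A_b = π(0.625)²/4 = 0.3068 in². φR_n = 0.75 × 68 × 0.3068 × 10 × 1 = 156.5 kips.
Bearing (0.375 in plate, F_u = 58 ksi): end bolts L_c = 1.4375 − 0.6875/2 = 1.09375, R_n = min(1.2×1.09375×0.375×58, 2.4×0.625×0.375×58) = 28.547 kips/bolt; interior L_c = 2 − 0.6875 = 1.3125, R_n = 32.625 kips/bolt. φR_n = 0.75 × (2×28.547 + 8×32.625) = 238.6 kips.
Governing: min(156.5, 238.6) = 156.5 kips → bolt shear.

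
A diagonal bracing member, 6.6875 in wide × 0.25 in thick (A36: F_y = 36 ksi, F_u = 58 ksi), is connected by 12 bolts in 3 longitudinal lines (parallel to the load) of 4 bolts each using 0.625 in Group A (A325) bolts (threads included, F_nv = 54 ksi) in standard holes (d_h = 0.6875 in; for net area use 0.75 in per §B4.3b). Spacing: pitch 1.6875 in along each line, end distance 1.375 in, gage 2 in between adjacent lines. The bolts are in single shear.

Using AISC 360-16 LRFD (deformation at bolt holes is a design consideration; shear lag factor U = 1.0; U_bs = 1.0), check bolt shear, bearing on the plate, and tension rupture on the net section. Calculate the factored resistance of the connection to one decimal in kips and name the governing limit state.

Bolt shear: A_b = π(0.625)²/4 = 0.3068 in². φR_n = 0.75 × 54 × 0.3068 × 12 × 1 = 149.1 kips.
Bearing (0.25 in plate, F_u = 58 ksi): end bolts L_c = 1.375 − 0.6875/2 = 1.03125, R_n = min(1.2×1.03125×0.25×58, 2.4×0.625×0.25×58) = 17.944 kips/bolt; interior L_c = 1.6875 − 0.6875 = 1, R_n = 17.4 kips/bolt. φR_n = 0.75 × (3×17.944 + 9×17.4) = 157.8 kips.
Tension rupture (net): A_n = (6.6875 − 3×0.75)×0.25 = 1.1094 in² (U = 1.0, A_e = A_n). φR_n = 0.75 × 58 × 1.1094 = 48.3 kips.
Governing: min(149.1, 157.8, 48.3) = 48.3 kips → net-section rupture.

48.3 kips (net-section rupture governs)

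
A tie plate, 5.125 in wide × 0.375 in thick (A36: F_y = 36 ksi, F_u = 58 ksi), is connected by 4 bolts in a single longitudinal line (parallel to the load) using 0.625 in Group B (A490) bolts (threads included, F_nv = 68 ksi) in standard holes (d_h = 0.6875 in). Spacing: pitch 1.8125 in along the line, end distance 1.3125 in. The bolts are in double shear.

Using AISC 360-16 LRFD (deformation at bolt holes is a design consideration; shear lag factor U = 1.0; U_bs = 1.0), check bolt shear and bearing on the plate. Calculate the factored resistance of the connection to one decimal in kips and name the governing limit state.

Bolt shear: A_b = π(0.625)²/4 = 0.3068 in². φR_n = 0.75 × 68 × 0.3068 × 4 × 2 = 125.2 kips.
Bearing (0.375 in plate, F_u = 58 ksi): end bolts L_c = 1.3125 − 0.6875/2 = 0.96875, R_n = min(1.2×0.96875×0.375×58, 2.4×0.625×0.375×58) = 25.284 kips/bolt; interior L_c = 1.8125 − 0.6875 = 1.125, R_n = 29.363 kips/bolt. φR_n = 0.75 × (1×25.284 + 3×29.363) = 85.0 kips.
Governing: min(125.2, 85.0) = 85.0 kips → bearing.

85.0 kips (bearing governs)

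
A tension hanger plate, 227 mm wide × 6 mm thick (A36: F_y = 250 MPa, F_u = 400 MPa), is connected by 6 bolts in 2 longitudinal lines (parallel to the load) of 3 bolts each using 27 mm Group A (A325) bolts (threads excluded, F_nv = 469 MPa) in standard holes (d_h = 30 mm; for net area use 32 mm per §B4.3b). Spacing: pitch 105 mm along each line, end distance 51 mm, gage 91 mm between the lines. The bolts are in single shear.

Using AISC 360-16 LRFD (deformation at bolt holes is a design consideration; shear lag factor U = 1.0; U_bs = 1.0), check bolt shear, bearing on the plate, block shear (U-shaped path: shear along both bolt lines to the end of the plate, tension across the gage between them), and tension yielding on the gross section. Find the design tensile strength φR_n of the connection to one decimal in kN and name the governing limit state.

Bolt shear: A_b = π(27)²/4 = 572.56 mm². φR_n = 0.75 × 469 × 572.56 × 6 × 1 = 1208.4 kN.
Bearing (6 mm plate, F_u = 400 MPa): end bolts L_c = 51 − 30/2 = 36, R_n = min(1.2×36×6×400, 2.4×27×6×400) = 103.68 kN/bolt; interior L_c = 105 − 30 = 75, R_n = 155.52 kN/bolt. φR_n = 0.75 × (2×103.68 + 4×155.52) = 622.1 kN.
Block shear: shear path 2×[51+2×105] = 2×261 mm, A_gv = 3132, A_nv = 2×(261 − 2.5×32)×6 = 2172 mm²; tension across gage: (91 − 1×32)×6 = 354 mm². R_n = min(0.6×400×2172, 0.6×250×3132) + 1.0×400×354 = min(521.28, 469.8) + 141.6 = 611.4 kN. φR_n = 0.75 × 611.4 = 458.6 kN.
Tension yield (gross): A_g = 227×6 = 1362 mm². φR_n = 0.90 × 250 × 1362 = 306.5 kN.
Governing: min(1208.4, 622.1, 458.6, 306.5) = 306.5 kN → gross-section yield.

306.5 kN (gross-section yield governs)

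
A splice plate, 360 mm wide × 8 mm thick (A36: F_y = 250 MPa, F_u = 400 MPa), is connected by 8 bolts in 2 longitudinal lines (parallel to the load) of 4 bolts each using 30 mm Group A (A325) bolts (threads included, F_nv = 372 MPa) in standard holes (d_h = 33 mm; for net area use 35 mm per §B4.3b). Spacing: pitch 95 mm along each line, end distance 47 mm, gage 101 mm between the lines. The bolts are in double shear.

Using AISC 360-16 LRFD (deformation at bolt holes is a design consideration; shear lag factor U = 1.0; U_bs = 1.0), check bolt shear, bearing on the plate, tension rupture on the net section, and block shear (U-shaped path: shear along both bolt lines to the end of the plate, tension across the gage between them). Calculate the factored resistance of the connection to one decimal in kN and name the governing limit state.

696.0 kN (net-section rupture governs)

Bolt shear: A_b = π(30)²/4 = 706.86 mm². φR_n = 0.75 × 372 × 706.86 × 8 × 2 = 3155.4 kN.
Bearing (8 mm plate, F_u = 400 MPa): end bolts L_c = 47 − 33/2 = 30.5, R_n = min(1.2×30.5×8×400, 2.4×30×8×400) = 117.12 kN/bolt; interior L_c = 95 − 33 = 62, R_n = 230.4 kN/bolt. φR_n = 0.75 × (2×117.12 + 6×230.4) = 1212.5 kN.
Tension rupture (net): A_n = (360 − 2×35)×8 = 2320 mm² (U = 1.0, A_e = A_n). φR_n = 0.75 × 400 × 2320 = 696.0 kN.
Block shear: shear path 2×[47+3×95] = 2×332 mm, A_gv = 5312, A_nv = 2×(332 − 3.5×35)×8 = 3352 mm²; tension across gage: (101 − 1×35)×8 = 528 mm². R_n = min(0.6×400×3352, 0.6×250×5312) + 1.0×400×528 = min(804.48, 796.8) + 211.2 = 1008 kN. φR_n = 0.75 × 1008 = 756.0 kN.
Governing: min(3155.4, 1212.5, 696.0, 756.0) = 696.0 kN → net-section rupture.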